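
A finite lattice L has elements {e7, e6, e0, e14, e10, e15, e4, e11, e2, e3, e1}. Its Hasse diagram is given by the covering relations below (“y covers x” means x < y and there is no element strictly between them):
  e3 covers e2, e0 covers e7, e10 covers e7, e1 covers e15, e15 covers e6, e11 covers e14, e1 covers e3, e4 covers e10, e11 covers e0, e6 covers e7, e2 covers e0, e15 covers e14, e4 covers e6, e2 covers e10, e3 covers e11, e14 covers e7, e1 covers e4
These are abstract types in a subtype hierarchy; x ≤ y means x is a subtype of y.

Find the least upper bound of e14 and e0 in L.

Common upper bounds of {e14, e0}: e1, e11, e3.
The least among these is e11.

e11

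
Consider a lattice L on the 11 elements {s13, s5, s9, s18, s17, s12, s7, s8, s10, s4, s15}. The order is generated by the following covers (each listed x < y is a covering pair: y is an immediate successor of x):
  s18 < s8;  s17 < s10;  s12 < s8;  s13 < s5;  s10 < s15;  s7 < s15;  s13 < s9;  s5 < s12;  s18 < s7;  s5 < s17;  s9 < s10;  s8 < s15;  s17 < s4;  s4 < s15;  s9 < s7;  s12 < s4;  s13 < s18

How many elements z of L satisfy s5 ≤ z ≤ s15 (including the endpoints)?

7

The interval [s5, s15] = {s10, s12, s15, s17, s4, s5, s8}, which has 7 elements.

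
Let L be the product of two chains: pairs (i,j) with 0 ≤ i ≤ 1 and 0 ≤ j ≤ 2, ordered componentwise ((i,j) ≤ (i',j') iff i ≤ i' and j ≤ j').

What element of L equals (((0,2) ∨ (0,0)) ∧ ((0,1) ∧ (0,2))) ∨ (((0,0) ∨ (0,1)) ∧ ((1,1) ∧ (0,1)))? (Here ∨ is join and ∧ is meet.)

(0,1)

(0,2) ∨ (0,0) = (0,2)
(0,1) ∧ (0,2) = (0,1)
(0,2) ∧ (0,1) = (0,1)
(0,0) ∨ (0,1) = (0,1)
(1,1) ∧ (0,1) = (0,1)
(0,1) ∧ (0,1) = (0,1)
(0,1) ∨ (0,1) = (0,1)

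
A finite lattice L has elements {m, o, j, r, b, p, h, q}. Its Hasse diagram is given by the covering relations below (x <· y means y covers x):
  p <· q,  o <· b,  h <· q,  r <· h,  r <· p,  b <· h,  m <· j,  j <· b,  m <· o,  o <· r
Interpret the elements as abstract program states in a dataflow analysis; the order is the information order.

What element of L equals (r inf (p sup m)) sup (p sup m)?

p ∨ m = p
r ∧ p = r
p ∨ m = p
r ∨ p = p

p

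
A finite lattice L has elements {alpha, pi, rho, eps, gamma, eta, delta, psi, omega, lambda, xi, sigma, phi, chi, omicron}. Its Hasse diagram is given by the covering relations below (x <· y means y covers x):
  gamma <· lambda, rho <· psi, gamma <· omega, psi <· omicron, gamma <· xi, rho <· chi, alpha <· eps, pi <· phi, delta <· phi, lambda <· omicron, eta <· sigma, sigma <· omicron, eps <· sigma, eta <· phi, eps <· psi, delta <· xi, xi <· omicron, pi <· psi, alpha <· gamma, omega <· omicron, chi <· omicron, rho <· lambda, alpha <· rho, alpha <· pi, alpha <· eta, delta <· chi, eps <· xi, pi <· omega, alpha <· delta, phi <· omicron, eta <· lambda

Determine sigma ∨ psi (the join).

omicron

Common upper bounds of {sigma, psi}: omicron.
The least among these is omicron.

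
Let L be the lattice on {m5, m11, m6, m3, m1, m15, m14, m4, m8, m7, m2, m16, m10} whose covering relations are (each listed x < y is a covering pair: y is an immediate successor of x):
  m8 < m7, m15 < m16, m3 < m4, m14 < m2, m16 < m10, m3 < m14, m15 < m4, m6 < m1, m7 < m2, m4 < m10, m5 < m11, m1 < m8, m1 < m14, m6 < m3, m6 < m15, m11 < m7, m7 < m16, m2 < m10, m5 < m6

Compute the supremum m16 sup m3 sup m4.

m10

Common upper bounds of {m16, m3, m4}: m10.
The least among these is m10.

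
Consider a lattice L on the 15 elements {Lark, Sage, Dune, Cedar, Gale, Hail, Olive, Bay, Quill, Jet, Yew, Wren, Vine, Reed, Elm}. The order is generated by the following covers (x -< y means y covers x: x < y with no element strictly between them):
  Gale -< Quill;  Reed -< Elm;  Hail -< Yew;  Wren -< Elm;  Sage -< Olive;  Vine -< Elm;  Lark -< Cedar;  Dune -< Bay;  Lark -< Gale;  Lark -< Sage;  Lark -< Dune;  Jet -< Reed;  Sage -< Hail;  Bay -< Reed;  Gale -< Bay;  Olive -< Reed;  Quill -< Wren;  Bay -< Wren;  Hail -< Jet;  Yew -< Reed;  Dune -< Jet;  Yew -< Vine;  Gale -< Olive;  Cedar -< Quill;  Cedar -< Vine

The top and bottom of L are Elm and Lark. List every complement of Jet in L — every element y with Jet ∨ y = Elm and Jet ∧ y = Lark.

Cedar, Quill

Need y with Jet ∨ y = Elm and Jet ∧ y = Lark.
Checking each element gives: Cedar, Quill.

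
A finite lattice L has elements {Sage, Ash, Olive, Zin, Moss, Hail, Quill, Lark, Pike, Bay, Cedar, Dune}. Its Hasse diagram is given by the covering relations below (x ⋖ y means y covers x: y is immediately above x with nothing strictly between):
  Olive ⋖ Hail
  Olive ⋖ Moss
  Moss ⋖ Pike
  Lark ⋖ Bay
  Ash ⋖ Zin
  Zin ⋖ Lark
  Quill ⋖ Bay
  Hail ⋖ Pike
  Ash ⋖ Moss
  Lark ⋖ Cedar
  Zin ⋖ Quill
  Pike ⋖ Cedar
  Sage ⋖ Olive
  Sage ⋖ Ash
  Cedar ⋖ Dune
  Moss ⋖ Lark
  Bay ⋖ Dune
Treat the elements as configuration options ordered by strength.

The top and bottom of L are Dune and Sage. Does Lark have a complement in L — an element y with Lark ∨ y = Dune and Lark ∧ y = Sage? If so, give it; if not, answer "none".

none

For every candidate y, either Lark ∨ y ≠ Dune or Lark ∧ y ≠ Sage; no complement exists.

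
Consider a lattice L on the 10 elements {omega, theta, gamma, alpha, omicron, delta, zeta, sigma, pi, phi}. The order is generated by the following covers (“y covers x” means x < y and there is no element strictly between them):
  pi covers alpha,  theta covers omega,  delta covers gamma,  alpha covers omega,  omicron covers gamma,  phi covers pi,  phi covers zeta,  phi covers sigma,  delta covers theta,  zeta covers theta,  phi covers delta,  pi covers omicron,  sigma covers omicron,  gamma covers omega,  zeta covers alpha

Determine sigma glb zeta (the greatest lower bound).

omega

Common lower bounds of {sigma, zeta}: omega.
The greatest among these is omega.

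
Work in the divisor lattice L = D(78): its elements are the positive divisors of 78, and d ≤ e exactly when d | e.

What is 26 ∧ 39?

In the divisibility order, the meet is the greatest common divisor: gcd(26, 39) = 13.

13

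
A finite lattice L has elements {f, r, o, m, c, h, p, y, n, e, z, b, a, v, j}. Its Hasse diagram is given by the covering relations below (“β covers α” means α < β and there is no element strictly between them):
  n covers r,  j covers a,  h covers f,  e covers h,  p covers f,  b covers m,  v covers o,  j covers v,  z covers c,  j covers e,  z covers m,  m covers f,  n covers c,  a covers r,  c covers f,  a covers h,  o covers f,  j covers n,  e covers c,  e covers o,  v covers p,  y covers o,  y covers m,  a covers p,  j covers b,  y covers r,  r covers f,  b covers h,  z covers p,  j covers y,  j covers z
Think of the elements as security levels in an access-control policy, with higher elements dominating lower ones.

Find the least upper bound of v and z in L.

Common upper bounds of {v, z}: j.
The least among these is j.

j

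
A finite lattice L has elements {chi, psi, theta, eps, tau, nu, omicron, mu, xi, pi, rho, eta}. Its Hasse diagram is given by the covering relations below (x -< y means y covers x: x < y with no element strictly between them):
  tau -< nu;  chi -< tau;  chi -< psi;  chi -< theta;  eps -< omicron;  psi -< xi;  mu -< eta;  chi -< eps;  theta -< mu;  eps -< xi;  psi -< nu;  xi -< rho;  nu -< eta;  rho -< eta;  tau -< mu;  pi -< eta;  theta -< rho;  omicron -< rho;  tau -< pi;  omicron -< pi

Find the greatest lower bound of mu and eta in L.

Common lower bounds of {mu, eta}: chi, mu, tau, theta.
The greatest among these is mu.

mu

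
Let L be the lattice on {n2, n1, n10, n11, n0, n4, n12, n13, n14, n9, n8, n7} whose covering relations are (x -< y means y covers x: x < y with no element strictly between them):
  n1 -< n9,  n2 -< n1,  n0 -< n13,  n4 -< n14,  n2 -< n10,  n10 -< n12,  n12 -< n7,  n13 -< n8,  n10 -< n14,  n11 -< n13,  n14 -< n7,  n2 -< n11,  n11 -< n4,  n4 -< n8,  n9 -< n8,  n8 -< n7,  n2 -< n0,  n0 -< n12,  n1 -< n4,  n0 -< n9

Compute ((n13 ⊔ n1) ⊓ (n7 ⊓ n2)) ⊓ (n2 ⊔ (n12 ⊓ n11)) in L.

n2

n13 ∨ n1 = n8
n7 ∧ n2 = n2
n8 ∧ n2 = n2
n12 ∧ n11 = n2
n2 ∨ n2 = n2
n2 ∧ n2 = n2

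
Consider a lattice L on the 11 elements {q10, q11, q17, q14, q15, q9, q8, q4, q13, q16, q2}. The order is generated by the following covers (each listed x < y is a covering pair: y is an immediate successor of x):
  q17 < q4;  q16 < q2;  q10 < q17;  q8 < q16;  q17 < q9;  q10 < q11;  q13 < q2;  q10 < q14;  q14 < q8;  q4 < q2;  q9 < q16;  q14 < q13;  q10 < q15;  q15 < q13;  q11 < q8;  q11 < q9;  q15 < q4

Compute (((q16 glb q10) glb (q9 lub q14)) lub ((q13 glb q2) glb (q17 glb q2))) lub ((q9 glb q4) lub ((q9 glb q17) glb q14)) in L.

q16 ∧ q10 = q10
q9 ∨ q14 = q16
q10 ∧ q16 = q10
q13 ∧ q2 = q13
q17 ∧ q2 = q17
q13 ∧ q17 = q10
q10 ∨ q10 = q10
q9 ∧ q4 = q17
q9 ∧ q17 = q17
q17 ∧ q14 = q10
q17 ∨ q10 = q17
q10 ∨ q17 = q17

q17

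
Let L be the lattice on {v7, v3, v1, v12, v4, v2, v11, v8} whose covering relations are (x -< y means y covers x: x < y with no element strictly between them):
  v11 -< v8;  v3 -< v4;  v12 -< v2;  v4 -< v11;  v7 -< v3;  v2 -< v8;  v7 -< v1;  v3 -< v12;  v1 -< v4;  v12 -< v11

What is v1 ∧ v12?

v7

Common lower bounds of {v1, v12}: v7.
The greatest among these is v7.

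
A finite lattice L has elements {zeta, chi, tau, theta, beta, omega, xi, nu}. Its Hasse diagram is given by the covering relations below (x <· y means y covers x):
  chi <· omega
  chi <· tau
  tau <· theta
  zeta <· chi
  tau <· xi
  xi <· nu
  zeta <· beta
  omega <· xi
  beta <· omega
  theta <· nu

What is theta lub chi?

theta

Common upper bounds of {theta, chi}: nu, theta.
The least among these is theta.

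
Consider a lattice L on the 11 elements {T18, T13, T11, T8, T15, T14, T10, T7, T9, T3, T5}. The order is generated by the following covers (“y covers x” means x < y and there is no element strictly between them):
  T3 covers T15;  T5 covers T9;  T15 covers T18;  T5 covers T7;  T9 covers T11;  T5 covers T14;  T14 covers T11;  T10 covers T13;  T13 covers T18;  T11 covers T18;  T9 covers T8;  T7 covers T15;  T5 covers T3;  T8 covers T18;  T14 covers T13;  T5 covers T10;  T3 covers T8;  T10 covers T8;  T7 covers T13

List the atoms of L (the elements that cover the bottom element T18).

The atoms are exactly the elements that cover T18: T11, T13, T15, T8.

T11, T13, T15, T8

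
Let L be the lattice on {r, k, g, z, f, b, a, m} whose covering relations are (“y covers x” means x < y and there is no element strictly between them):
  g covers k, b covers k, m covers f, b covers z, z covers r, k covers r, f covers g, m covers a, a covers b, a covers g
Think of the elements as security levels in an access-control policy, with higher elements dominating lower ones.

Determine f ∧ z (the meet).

r

Common lower bounds of {f, z}: r.
The greatest among these is r.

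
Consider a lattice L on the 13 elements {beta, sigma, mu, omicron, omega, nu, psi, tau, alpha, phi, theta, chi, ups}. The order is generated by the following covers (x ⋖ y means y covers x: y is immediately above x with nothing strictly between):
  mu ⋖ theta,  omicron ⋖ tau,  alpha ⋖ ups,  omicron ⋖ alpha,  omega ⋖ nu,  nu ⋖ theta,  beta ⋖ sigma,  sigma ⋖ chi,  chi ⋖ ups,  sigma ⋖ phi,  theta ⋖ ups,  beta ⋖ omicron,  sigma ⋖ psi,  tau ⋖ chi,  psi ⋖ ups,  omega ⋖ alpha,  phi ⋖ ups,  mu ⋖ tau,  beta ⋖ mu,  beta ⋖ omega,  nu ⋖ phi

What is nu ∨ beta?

nu

Common upper bounds of {nu, beta}: nu, phi, theta, ups.
The least among these is nu.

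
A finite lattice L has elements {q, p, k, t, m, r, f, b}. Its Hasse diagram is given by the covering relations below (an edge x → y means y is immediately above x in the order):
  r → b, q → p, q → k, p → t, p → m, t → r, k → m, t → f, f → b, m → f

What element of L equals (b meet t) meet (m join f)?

t

b ∧ t = t
m ∨ f = f
t ∧ f = t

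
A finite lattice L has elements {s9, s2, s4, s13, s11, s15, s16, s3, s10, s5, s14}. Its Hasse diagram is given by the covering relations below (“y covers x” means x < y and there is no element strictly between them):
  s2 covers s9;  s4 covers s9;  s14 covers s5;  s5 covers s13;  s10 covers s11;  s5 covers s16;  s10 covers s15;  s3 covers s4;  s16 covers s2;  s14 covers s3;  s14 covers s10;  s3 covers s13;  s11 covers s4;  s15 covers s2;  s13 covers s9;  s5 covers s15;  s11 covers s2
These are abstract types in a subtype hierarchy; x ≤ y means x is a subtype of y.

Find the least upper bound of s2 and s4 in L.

Common upper bounds of {s2, s4}: s10, s11, s14.
The least among these is s11.

s11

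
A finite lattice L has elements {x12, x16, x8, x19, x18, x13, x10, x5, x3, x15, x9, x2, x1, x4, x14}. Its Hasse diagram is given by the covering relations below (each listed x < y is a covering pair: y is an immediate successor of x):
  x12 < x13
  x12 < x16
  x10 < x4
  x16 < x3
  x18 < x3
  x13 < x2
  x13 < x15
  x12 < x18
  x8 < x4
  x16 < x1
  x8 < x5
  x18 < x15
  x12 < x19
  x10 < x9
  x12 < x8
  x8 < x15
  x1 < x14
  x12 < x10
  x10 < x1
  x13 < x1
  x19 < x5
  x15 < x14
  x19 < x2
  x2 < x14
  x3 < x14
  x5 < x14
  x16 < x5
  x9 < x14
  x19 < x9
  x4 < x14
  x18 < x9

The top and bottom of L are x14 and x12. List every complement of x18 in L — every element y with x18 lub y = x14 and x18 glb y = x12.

x1, x2, x4, x5

Need y with x18 ∨ y = x14 and x18 ∧ y = x12.
Checking each element gives: x1, x2, x4, x5.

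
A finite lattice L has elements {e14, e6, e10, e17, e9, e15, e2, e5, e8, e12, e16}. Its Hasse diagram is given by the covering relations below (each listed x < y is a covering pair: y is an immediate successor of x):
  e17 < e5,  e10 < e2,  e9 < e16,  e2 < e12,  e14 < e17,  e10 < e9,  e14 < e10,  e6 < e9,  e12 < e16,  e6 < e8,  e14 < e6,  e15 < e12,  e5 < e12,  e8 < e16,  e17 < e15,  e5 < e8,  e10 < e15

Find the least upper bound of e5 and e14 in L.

Common upper bounds of {e5, e14}: e12, e16, e5, e8.
The least among these is e5.

e5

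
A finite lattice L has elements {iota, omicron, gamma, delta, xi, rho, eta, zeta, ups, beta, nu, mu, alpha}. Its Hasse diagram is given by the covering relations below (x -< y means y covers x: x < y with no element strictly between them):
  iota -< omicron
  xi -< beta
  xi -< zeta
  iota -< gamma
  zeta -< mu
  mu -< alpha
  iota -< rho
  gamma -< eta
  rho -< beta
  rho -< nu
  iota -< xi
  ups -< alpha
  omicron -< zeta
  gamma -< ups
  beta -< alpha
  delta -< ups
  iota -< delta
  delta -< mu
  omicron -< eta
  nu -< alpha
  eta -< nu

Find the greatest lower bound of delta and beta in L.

iota

Common lower bounds of {delta, beta}: iota.
The greatest among these is iota.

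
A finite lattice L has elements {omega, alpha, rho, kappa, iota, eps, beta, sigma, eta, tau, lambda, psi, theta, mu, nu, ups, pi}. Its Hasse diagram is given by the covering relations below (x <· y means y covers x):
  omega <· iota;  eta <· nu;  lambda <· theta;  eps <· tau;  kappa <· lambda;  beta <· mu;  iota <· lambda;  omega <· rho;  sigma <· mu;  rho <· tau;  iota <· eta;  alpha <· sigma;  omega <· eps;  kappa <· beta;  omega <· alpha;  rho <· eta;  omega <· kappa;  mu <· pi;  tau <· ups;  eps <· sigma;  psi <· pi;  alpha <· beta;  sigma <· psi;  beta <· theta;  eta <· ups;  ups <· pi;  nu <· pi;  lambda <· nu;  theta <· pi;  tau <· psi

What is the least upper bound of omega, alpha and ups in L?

pi

Common upper bounds of {omega, alpha, ups}: pi.
The least among these is pi.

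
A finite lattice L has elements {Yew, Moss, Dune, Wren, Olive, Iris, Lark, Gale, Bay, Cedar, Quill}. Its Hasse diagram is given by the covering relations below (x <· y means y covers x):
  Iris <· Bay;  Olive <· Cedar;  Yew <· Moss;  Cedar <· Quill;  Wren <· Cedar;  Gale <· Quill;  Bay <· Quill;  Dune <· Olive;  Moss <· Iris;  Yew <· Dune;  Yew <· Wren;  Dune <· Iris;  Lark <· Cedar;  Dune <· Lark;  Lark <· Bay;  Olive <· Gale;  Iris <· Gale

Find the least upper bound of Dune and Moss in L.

Common upper bounds of {Dune, Moss}: Bay, Gale, Iris, Quill.
The least among these is Iris.

Iris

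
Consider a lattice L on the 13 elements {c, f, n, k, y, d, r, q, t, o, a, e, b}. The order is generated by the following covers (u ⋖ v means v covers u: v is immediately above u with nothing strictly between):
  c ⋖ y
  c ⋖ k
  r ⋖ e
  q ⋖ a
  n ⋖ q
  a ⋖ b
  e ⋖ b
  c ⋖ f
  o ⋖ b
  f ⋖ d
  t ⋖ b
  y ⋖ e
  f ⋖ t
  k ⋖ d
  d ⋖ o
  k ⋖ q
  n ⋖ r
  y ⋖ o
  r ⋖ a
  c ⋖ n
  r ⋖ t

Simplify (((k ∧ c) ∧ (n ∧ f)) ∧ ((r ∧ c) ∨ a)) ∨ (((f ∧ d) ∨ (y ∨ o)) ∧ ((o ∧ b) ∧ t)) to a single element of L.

f

k ∧ c = c
n ∧ f = c
c ∧ c = c
r ∧ c = c
c ∨ a = a
c ∧ a = c
f ∧ d = f
y ∨ o = o
f ∨ o = o
o ∧ b = o
o ∧ t = f
o ∧ f = f
c ∨ f = f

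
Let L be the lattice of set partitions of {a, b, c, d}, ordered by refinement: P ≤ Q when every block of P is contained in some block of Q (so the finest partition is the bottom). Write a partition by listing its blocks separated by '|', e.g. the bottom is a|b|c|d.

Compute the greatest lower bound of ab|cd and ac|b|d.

a|b|c|d

Common lower bounds of {ab|cd, ac|b|d}: a|b|c|d.
The greatest among these is a|b|c|d.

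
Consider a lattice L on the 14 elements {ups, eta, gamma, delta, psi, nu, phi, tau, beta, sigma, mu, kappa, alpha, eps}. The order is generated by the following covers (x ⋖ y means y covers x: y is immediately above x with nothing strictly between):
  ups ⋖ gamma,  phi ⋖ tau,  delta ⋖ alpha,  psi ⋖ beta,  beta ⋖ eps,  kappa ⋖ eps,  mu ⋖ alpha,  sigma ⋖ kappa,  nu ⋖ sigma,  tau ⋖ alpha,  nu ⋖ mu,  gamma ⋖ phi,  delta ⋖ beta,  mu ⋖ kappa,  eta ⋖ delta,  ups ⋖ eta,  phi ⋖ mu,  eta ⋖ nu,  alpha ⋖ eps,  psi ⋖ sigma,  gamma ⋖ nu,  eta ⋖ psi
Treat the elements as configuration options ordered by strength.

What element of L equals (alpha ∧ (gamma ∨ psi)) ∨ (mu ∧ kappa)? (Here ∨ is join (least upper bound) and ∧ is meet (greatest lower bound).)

gamma ∨ psi = sigma
alpha ∧ sigma = nu
mu ∧ kappa = mu
nu ∨ mu = mu

mu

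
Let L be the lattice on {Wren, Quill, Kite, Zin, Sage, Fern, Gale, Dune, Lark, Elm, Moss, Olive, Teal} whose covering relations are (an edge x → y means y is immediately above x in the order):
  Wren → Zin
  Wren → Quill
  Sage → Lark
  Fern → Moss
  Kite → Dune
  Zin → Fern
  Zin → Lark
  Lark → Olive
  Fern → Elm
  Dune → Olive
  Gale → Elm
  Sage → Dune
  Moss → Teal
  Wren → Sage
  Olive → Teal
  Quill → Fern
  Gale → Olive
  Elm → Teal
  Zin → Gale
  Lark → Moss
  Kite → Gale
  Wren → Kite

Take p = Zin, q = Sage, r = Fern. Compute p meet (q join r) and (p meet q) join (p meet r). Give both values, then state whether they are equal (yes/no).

Zin; Zin; yes

q join r = Moss, so p meet (q join r) = Zin meet Moss = Zin.
p meet q = Wren and p meet r = Zin, so (p meet q) join (p meet r) = Wren join Zin = Zin.
Equal: yes.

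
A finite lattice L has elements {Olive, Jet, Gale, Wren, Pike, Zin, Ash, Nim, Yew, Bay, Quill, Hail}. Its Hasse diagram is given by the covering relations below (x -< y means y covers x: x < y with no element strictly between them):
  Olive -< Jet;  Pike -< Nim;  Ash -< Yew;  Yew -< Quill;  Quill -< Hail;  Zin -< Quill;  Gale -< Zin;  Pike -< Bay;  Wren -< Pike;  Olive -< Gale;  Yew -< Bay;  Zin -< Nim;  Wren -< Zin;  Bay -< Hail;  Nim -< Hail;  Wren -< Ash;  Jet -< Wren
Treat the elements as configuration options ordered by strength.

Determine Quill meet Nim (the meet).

Common lower bounds of {Quill, Nim}: Gale, Jet, Olive, Wren, Zin.
The greatest among these is Zin.

Zin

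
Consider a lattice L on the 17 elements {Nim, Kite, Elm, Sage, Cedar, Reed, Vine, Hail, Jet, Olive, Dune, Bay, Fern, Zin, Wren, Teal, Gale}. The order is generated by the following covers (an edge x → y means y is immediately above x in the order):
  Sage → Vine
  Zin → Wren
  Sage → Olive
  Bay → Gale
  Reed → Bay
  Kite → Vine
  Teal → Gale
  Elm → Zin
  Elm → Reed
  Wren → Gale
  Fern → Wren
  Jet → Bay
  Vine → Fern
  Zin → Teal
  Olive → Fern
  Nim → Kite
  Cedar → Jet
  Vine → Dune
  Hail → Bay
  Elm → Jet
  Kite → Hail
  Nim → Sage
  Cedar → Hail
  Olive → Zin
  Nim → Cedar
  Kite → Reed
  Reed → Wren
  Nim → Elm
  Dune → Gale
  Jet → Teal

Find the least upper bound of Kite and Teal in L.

Gale

Common upper bounds of {Kite, Teal}: Gale.
The least among these is Gale.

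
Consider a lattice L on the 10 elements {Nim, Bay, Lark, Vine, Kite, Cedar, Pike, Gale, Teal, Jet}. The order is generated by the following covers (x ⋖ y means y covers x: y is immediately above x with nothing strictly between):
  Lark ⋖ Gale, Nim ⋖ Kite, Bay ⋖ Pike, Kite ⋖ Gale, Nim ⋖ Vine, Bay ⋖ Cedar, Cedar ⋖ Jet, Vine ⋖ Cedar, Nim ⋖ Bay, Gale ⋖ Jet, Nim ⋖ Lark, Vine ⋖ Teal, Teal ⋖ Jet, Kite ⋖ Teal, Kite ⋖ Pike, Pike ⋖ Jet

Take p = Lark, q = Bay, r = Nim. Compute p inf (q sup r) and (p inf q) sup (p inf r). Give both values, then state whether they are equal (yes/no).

q sup r = Bay, so p inf (q sup r) = Lark inf Bay = Nim.
p inf q = Nim and p inf r = Nim, so (p inf q) sup (p inf r) = Nim sup Nim = Nim.
Equal: yes.

Nim; Nim; yes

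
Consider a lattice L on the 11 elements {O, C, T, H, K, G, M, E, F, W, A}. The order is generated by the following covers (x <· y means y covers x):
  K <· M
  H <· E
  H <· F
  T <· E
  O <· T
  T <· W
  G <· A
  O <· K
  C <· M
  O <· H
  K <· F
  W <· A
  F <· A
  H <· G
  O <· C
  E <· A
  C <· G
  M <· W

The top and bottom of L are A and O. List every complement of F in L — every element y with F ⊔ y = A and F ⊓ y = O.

Need y with F ∨ y = A and F ∧ y = O.
Checking each element gives: C, T.

C, T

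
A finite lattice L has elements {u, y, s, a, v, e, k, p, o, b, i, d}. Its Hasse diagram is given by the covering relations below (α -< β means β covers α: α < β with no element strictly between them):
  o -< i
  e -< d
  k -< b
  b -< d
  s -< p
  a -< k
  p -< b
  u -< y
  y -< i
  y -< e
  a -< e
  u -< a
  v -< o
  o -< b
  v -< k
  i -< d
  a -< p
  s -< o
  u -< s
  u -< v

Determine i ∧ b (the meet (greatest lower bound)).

Common lower bounds of {i, b}: o, s, u, v.
The greatest among these is o.

o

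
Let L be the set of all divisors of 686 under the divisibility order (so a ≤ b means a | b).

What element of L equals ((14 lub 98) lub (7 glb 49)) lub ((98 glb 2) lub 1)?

14 ∨ 98 = 98
7 ∧ 49 = 7
98 ∨ 7 = 98
98 ∧ 2 = 2
2 ∨ 1 = 2
98 ∨ 2 = 98

98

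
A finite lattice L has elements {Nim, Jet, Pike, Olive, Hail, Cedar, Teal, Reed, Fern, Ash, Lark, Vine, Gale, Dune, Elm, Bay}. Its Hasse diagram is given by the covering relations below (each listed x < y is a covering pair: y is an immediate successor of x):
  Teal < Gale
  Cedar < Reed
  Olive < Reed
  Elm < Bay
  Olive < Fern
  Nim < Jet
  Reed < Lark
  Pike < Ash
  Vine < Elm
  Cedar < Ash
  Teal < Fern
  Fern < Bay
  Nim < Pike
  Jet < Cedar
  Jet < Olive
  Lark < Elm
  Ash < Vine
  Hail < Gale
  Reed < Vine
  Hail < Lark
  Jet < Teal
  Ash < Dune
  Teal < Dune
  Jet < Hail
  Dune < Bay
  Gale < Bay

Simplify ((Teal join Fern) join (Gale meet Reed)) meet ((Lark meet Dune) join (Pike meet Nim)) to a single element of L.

Teal ∨ Fern = Fern
Gale ∧ Reed = Jet
Fern ∨ Jet = Fern
Lark ∧ Dune = Cedar
Pike ∧ Nim = Nim
Cedar ∨ Nim = Cedar
Fern ∧ Cedar = Jet

Jet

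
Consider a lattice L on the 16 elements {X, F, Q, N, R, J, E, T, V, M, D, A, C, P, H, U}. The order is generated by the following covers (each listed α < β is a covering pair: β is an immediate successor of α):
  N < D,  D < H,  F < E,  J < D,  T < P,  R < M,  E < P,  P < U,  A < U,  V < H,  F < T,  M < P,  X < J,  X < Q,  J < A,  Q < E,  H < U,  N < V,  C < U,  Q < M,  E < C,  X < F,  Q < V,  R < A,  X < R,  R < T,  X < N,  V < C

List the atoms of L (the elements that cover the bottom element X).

The atoms are exactly the elements that cover X: F, J, N, Q, R.

F, J, N, Q, R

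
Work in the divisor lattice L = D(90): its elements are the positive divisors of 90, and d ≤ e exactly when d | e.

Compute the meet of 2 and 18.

2

In the divisibility order, the meet is the greatest common divisor: gcd(2, 18) = 2.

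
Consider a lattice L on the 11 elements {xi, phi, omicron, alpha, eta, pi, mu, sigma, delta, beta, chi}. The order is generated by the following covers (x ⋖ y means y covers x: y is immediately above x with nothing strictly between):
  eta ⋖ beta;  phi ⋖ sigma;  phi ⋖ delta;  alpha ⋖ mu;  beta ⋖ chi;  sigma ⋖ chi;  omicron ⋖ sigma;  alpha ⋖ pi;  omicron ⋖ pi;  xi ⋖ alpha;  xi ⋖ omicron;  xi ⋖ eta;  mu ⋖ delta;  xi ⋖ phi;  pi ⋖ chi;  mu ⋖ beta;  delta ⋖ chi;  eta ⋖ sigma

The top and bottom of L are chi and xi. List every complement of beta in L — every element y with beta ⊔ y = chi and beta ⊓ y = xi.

omicron, phi

Need y with beta ∨ y = chi and beta ∧ y = xi.
Checking each element gives: omicron, phi.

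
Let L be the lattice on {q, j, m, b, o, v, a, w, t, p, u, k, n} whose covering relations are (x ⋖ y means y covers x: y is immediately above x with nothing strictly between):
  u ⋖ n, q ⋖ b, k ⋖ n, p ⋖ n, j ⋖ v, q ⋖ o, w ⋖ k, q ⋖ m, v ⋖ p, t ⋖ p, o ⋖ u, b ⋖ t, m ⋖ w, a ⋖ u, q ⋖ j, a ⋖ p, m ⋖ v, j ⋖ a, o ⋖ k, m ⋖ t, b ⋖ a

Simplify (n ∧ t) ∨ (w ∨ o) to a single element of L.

n ∧ t = t
w ∨ o = k
t ∨ k = n

n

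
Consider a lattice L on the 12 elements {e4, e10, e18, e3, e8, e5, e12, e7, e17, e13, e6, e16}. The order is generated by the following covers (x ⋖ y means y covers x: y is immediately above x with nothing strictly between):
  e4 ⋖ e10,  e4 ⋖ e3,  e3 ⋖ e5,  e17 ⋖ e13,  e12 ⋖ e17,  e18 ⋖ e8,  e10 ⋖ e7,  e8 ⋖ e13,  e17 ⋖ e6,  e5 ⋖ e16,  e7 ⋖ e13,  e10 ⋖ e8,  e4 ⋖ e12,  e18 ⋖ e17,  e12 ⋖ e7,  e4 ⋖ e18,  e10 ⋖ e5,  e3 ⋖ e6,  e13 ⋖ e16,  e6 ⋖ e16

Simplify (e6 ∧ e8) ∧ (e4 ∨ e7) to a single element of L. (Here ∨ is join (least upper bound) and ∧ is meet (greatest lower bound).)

e6 ∧ e8 = e18
e4 ∨ e7 = e7
e18 ∧ e7 = e4

e4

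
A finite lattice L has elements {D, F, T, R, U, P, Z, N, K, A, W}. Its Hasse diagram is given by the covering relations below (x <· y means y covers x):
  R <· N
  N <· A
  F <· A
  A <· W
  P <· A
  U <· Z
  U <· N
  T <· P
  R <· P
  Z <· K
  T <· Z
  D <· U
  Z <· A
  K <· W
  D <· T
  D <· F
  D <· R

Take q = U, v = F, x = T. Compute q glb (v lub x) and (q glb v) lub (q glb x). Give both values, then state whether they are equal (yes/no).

v lub x = A, so q glb (v lub x) = U glb A = U.
q glb v = D and q glb x = D, so (q glb v) lub (q glb x) = D lub D = D.
Equal: no.

U; D; no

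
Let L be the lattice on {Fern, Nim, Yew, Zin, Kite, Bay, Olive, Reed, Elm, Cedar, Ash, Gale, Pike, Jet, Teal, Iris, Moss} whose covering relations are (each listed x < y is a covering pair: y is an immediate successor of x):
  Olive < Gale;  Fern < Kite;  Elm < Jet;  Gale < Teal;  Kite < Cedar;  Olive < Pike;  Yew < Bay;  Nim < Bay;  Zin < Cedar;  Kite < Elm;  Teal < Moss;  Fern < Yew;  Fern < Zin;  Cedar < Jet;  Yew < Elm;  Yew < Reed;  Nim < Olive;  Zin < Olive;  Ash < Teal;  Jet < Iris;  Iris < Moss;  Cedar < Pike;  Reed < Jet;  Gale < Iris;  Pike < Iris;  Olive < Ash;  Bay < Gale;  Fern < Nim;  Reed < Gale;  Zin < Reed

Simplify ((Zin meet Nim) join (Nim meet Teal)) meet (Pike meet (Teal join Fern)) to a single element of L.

Nim

Zin ∧ Nim = Fern
Nim ∧ Teal = Nim
Fern ∨ Nim = Nim
Teal ∨ Fern = Teal
Pike ∧ Teal = Olive
Nim ∧ Olive = Nim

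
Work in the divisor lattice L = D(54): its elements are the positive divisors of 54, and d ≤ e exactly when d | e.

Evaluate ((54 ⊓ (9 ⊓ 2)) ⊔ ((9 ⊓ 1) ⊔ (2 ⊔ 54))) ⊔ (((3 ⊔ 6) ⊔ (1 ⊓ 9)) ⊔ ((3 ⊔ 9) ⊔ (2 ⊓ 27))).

9 ∧ 2 = 1
54 ∧ 1 = 1
9 ∧ 1 = 1
2 ∨ 54 = 54
1 ∨ 54 = 54
1 ∨ 54 = 54
3 ∨ 6 = 6
1 ∧ 9 = 1
6 ∨ 1 = 6
3 ∨ 9 = 9
2 ∧ 27 = 1
9 ∨ 1 = 9
6 ∨ 9 = 18
54 ∨ 18 = 54

54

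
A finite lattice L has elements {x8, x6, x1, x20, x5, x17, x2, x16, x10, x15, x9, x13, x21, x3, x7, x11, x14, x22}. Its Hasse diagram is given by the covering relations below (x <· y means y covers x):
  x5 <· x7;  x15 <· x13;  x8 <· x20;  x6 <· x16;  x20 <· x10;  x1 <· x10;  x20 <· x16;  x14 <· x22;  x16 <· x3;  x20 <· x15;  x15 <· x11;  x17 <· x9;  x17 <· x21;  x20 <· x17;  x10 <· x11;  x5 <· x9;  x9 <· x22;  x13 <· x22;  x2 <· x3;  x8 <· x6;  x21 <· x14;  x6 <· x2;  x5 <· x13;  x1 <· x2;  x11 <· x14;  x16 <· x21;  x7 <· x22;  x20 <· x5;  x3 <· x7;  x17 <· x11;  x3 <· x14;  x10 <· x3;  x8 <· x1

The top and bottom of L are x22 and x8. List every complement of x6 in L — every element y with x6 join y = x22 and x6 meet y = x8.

Need y with x6 ∨ y = x22 and x6 ∧ y = x8.
Checking each element gives: x13, x9.

x13, x9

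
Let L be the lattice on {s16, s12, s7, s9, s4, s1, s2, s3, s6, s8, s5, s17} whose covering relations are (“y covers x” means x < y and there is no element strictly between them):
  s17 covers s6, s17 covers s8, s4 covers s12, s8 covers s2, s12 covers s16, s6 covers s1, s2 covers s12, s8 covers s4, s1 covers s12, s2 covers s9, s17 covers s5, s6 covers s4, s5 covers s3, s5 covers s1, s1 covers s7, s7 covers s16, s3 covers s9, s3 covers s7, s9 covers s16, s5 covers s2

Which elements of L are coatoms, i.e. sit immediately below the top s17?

s5, s6, s8

The coatoms are exactly the elements covered by s17: s5, s6, s8.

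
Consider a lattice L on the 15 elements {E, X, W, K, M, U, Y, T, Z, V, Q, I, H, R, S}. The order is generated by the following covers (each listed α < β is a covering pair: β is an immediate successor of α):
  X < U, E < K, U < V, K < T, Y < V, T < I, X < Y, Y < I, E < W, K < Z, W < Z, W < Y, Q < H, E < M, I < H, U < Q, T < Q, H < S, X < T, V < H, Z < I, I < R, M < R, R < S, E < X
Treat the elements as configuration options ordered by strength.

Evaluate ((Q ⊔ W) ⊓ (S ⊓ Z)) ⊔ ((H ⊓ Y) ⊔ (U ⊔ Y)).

H

Q ∨ W = H
S ∧ Z = Z
H ∧ Z = Z
H ∧ Y = Y
U ∨ Y = V
Y ∨ V = V
Z ∨ V = H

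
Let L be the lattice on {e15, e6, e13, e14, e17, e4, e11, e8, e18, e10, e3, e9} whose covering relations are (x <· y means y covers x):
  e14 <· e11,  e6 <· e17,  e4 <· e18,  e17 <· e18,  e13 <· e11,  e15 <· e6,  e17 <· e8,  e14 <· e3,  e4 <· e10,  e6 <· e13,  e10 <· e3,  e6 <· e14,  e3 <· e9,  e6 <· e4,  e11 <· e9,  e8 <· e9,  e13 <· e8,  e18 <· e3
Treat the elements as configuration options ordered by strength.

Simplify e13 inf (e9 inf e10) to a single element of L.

e9 ∧ e10 = e10
e13 ∧ e10 = e6

e6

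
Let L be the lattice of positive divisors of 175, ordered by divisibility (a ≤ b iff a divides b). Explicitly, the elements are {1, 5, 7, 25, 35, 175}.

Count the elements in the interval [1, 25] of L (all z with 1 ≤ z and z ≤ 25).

The interval [1, 25] = {1, 25, 5}, which has 3 elements.

3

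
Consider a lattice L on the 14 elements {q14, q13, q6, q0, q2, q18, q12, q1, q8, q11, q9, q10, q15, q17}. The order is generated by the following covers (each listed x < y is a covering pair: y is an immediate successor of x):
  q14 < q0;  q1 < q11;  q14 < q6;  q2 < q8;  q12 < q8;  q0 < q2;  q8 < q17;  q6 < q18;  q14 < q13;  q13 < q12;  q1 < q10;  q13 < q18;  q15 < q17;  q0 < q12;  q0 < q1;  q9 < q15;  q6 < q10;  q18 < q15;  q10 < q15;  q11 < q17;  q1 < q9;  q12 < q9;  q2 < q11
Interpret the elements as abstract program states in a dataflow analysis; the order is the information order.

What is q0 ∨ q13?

Common upper bounds of {q0, q13}: q12, q15, q17, q8, q9.
The least among these is q12.

q12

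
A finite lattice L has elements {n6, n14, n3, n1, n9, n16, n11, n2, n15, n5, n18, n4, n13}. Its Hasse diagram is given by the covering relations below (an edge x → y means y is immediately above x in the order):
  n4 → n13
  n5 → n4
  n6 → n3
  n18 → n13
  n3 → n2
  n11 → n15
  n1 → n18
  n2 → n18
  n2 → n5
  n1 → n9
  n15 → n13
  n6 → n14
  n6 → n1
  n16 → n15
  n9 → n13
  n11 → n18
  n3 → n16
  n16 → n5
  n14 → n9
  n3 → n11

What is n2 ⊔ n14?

n13

Common upper bounds of {n2, n14}: n13.
The least among these is n13.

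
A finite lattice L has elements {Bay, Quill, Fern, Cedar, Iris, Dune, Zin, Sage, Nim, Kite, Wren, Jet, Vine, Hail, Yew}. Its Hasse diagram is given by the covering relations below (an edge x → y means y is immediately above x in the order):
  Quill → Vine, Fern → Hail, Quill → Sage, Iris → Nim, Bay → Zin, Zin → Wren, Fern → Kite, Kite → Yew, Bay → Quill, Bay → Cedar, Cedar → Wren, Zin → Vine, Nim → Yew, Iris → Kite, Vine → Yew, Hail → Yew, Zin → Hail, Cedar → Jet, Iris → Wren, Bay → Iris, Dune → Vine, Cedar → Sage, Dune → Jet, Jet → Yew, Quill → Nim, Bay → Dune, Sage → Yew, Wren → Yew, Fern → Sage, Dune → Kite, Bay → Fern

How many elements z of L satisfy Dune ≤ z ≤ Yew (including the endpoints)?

5

The interval [Dune, Yew] = {Dune, Jet, Kite, Vine, Yew}, which has 5 elements.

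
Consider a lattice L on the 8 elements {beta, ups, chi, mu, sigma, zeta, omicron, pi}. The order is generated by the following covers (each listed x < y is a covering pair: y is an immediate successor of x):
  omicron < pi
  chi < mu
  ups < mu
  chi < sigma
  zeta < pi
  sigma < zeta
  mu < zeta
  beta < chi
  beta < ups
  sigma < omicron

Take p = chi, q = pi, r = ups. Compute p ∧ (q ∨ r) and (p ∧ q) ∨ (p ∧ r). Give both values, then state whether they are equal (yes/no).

chi; chi; yes

q ∨ r = pi, so p ∧ (q ∨ r) = chi ∧ pi = chi.
p ∧ q = chi and p ∧ r = beta, so (p ∧ q) ∨ (p ∧ r) = chi ∨ beta = chi.
Equal: yes.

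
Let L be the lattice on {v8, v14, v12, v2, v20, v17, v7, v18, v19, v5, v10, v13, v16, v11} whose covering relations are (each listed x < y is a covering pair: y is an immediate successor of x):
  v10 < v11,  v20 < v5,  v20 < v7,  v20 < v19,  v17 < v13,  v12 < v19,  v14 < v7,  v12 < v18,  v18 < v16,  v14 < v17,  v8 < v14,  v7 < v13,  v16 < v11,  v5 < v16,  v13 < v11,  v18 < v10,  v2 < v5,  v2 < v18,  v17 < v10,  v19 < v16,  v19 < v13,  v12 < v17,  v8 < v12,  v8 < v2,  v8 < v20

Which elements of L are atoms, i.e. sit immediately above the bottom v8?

The atoms are exactly the elements that cover v8: v12, v14, v2, v20.

v12, v14, v2, v20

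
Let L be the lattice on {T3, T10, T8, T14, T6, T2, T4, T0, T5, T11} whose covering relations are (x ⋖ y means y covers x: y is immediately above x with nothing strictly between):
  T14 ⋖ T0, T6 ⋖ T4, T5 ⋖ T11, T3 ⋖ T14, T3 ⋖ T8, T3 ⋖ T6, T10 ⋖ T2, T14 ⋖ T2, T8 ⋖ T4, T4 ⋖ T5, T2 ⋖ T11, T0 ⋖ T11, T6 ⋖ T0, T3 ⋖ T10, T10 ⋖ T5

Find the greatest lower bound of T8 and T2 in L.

Common lower bounds of {T8, T2}: T3.
The greatest among these is T3.

T3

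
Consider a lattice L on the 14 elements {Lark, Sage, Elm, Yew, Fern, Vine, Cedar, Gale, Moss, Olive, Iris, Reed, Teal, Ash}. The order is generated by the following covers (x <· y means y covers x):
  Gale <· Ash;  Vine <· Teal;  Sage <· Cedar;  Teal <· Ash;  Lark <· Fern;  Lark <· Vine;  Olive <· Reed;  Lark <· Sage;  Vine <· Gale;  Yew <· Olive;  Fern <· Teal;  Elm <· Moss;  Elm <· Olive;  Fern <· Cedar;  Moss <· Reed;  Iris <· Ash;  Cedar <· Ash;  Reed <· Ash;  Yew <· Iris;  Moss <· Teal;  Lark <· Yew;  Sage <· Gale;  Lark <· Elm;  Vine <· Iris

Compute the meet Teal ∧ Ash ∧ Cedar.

Fern

Common lower bounds of {Teal, Ash, Cedar}: Fern, Lark.
The greatest among these is Fern.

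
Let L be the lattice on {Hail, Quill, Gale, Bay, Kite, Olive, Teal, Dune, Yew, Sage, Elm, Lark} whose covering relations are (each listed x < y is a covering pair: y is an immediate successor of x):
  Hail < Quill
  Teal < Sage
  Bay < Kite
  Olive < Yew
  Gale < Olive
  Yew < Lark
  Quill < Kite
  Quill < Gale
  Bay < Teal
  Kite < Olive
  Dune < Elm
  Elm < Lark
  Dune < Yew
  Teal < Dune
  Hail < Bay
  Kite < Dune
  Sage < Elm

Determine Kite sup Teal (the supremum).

Common upper bounds of {Kite, Teal}: Dune, Elm, Lark, Yew.
The least among these is Dune.

Dune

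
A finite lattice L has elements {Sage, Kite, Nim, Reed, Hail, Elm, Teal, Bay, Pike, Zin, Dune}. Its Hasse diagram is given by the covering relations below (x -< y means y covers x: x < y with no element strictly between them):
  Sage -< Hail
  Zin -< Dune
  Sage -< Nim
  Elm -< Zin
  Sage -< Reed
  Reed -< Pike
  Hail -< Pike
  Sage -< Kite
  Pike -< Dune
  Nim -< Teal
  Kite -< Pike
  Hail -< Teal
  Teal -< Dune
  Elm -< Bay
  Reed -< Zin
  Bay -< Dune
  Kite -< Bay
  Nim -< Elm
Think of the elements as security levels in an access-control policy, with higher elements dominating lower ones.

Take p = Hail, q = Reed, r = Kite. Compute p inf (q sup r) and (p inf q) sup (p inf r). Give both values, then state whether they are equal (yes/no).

q sup r = Pike, so p inf (q sup r) = Hail inf Pike = Hail.
p inf q = Sage and p inf r = Sage, so (p inf q) sup (p inf r) = Sage sup Sage = Sage.
Equal: no.

Hail; Sage; no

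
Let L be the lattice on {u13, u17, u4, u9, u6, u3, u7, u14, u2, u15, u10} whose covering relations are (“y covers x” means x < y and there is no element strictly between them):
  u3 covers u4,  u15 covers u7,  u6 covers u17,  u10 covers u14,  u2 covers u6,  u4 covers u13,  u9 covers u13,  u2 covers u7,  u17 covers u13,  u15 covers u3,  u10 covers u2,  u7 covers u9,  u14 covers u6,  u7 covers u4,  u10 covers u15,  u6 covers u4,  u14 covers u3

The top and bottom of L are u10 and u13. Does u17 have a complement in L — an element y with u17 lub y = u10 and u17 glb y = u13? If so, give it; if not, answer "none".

Need y with u17 ∨ y = u10 and u17 ∧ y = u13.
Checking each element gives: u15.

u15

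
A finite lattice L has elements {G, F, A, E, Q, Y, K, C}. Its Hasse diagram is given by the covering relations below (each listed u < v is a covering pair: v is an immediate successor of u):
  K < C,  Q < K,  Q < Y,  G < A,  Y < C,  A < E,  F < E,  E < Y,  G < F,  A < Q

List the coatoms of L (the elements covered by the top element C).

K, Y

The coatoms are exactly the elements covered by C: K, Y.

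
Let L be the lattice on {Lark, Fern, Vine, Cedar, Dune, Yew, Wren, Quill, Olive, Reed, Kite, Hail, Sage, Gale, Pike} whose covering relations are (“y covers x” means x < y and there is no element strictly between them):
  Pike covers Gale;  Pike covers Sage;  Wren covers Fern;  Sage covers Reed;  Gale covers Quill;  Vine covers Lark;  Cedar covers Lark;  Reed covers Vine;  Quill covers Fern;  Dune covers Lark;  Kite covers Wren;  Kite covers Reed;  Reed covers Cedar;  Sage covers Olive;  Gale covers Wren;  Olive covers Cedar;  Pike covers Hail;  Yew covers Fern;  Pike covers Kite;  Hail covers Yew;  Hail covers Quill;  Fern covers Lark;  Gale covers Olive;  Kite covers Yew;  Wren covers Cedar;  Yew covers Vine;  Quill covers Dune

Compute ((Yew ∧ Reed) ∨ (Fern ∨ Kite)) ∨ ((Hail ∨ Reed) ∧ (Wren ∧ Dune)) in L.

Yew ∧ Reed = Vine
Fern ∨ Kite = Kite
Vine ∨ Kite = Kite
Hail ∨ Reed = Pike
Wren ∧ Dune = Lark
Pike ∧ Lark = Lark
Kite ∨ Lark = Kite

Kite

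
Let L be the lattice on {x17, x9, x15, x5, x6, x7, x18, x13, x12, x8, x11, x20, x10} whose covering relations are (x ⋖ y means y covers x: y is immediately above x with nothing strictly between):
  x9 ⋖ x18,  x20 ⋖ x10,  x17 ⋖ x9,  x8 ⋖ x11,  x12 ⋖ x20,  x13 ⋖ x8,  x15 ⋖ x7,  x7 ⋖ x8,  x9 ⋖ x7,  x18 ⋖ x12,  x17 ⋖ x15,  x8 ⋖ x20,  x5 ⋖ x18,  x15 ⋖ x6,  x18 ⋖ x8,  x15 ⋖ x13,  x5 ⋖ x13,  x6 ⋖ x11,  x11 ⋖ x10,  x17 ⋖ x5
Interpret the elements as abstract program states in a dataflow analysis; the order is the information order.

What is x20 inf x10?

Common lower bounds of {x20, x10}: x12, x13, x15, x17, x18, x20, x5, x7, x8, x9.
The greatest among these is x20.

x20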